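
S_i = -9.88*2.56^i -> [-9.88, -25.29, -64.75, -165.76, -424.34]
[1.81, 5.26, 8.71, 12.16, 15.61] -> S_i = 1.81 + 3.45*i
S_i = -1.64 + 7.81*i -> [-1.64, 6.17, 13.98, 21.79, 29.6]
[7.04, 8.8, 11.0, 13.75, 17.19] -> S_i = 7.04*1.25^i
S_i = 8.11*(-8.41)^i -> [8.11, -68.21, 573.6, -4824.02, 40569.98]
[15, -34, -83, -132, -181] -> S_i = 15 + -49*i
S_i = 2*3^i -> [2, 6, 18, 54, 162]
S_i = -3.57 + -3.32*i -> [-3.57, -6.89, -10.21, -13.53, -16.85]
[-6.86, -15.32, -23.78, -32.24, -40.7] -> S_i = -6.86 + -8.46*i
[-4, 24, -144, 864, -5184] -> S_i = -4*-6^i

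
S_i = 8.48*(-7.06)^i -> [8.48, -59.87, 422.67, -2984.08, 21067.58]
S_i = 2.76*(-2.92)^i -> [2.76, -8.06, 23.53, -68.72, 200.65]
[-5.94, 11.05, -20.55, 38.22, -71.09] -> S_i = -5.94*(-1.86)^i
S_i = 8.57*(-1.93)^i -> [8.57, -16.54, 31.92, -61.61, 118.91]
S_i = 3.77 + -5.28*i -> [3.77, -1.51, -6.79, -12.07, -17.35]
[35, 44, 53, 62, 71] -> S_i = 35 + 9*i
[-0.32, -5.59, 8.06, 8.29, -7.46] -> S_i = Random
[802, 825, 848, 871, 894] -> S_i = 802 + 23*i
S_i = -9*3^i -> [-9, -27, -81, -243, -729]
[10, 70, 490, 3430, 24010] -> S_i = 10*7^i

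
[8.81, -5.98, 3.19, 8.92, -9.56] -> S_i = Random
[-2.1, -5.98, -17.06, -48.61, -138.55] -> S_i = -2.10*2.85^i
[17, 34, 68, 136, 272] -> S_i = 17*2^i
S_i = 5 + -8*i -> [5, -3, -11, -19, -27]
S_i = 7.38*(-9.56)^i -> [7.38, -70.55, 674.48, -6448.07, 61643.59]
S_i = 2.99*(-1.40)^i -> [2.99, -4.19, 5.86, -8.2, 11.49]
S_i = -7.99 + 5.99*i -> [-7.99, -2.0, 3.99, 9.98, 15.97]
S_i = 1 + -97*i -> [1, -96, -193, -290, -387]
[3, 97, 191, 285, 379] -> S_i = 3 + 94*i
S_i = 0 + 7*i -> [0, 7, 14, 21, 28]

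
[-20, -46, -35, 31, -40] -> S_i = Random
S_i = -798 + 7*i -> [-798, -791, -784, -777, -770]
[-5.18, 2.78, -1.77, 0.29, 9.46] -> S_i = Random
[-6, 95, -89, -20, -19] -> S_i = Random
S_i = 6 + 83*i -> [6, 89, 172, 255, 338]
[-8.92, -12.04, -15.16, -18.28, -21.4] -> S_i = -8.92 + -3.12*i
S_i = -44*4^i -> [-44, -176, -704, -2816, -11264]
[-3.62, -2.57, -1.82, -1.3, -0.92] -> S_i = -3.62*0.71^i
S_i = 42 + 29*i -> [42, 71, 100, 129, 158]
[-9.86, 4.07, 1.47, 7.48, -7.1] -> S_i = Random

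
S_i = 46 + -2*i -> [46, 44, 42, 40, 38]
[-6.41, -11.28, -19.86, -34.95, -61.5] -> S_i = -6.41*1.76^i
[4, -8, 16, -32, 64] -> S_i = 4*-2^i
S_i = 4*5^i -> [4, 20, 100, 500, 2500]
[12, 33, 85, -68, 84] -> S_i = Random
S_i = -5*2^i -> [-5, -10, -20, -40, -80]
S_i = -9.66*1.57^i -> [-9.66, -15.17, -23.81, -37.38, -58.69]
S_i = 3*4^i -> [3, 12, 48, 192, 768]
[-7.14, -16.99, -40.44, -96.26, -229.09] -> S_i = -7.14*2.38^i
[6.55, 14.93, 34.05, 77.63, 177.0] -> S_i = 6.55*2.28^i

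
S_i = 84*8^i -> [84, 672, 5376, 43008, 344064]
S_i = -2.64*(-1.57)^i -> [-2.64, 4.14, -6.51, 10.22, -16.04]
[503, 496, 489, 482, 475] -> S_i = 503 + -7*i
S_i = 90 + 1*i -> [90, 91, 92, 93, 94]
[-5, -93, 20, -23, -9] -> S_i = Random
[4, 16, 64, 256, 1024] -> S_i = 4*4^i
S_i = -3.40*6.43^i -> [-3.4, -21.86, -140.57, -903.88, -5811.96]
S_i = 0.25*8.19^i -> [0.25, 2.05, 16.77, 137.34, 1124.8]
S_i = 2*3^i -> [2, 6, 18, 54, 162]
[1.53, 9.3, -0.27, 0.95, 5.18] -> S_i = Random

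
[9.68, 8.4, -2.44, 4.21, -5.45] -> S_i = Random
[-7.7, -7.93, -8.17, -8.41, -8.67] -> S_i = -7.70*1.03^i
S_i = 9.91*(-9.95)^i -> [9.91, -98.6, 981.11, -9762.09, 97132.82]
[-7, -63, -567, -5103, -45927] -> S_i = -7*9^i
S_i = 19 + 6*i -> [19, 25, 31, 37, 43]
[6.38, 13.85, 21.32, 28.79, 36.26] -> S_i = 6.38 + 7.47*i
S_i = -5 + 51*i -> [-5, 46, 97, 148, 199]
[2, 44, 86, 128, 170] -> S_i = 2 + 42*i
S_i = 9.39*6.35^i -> [9.39, 59.63, 378.63, 2404.29, 15267.24]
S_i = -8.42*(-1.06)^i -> [-8.42, 8.93, -9.46, 10.03, -10.63]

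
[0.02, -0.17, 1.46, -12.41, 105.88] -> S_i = 0.02*(-8.53)^i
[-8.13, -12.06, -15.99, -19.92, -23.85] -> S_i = -8.13 + -3.93*i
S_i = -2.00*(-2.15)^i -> [-2.0, 4.3, -9.24, 19.88, -42.74]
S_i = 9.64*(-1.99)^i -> [9.64, -19.18, 38.18, -75.97, 151.18]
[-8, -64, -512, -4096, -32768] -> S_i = -8*8^i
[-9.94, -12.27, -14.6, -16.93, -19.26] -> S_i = -9.94 + -2.33*i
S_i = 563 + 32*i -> [563, 595, 627, 659, 691]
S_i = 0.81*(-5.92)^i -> [0.81, -4.8, 28.39, -168.05, 994.88]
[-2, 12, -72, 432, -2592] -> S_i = -2*-6^i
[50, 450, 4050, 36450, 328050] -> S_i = 50*9^i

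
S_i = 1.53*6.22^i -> [1.53, 9.52, 59.19, 368.18, 2290.09]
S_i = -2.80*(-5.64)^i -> [-2.8, 15.79, -89.07, 502.34, -2833.18]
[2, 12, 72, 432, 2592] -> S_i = 2*6^i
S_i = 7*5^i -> [7, 35, 175, 875, 4375]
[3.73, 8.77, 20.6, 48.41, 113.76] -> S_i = 3.73*2.35^i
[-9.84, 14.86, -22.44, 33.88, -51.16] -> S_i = -9.84*(-1.51)^i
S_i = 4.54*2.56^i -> [4.54, 11.62, 29.75, 76.17, 194.99]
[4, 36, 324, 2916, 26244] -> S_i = 4*9^i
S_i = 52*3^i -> [52, 156, 468, 1404, 4212]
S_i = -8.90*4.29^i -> [-8.9, -38.18, -163.8, -702.69, -3014.53]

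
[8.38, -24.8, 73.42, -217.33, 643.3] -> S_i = 8.38*(-2.96)^i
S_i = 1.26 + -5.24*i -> [1.26, -3.98, -9.22, -14.46, -19.7]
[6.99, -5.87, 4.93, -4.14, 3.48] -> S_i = 6.99*(-0.84)^i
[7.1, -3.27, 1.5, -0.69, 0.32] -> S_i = 7.10*(-0.46)^i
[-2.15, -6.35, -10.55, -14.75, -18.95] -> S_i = -2.15 + -4.20*i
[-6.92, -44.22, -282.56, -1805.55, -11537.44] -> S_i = -6.92*6.39^i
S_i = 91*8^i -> [91, 728, 5824, 46592, 372736]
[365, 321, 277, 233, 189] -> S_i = 365 + -44*i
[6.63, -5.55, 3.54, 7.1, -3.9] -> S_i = Random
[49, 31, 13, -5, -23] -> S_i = 49 + -18*i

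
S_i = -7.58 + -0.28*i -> [-7.58, -7.86, -8.14, -8.42, -8.7]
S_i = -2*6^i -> [-2, -12, -72, -432, -2592]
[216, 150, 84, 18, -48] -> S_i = 216 + -66*i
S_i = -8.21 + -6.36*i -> [-8.21, -14.57, -20.93, -27.29, -33.65]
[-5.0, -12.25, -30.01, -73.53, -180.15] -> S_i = -5.00*2.45^i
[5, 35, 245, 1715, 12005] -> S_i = 5*7^i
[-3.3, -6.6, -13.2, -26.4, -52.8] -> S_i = -3.30*2.00^i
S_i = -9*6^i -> [-9, -54, -324, -1944, -11664]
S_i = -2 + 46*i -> [-2, 44, 90, 136, 182]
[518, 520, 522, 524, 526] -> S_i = 518 + 2*i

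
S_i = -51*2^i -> [-51, -102, -204, -408, -816]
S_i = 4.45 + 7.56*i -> [4.45, 12.01, 19.57, 27.13, 34.69]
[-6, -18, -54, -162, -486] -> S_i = -6*3^i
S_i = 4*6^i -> [4, 24, 144, 864, 5184]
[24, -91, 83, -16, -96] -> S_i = Random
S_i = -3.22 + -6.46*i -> [-3.22, -9.68, -16.14, -22.6, -29.06]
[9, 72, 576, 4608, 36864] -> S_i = 9*8^i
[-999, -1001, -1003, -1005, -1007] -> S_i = -999 + -2*i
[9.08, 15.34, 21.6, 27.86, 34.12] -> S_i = 9.08 + 6.26*i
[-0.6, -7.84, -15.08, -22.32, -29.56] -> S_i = -0.60 + -7.24*i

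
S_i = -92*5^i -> [-92, -460, -2300, -11500, -57500]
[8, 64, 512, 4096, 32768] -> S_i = 8*8^i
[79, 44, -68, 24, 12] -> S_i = Random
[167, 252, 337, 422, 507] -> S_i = 167 + 85*i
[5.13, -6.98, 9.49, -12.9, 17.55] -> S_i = 5.13*(-1.36)^i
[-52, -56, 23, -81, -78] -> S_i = Random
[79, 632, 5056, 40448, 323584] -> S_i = 79*8^i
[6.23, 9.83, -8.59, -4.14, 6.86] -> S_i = Random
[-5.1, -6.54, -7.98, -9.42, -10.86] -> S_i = -5.10 + -1.44*i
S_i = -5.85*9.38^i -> [-5.85, -54.87, -514.71, -4827.97, -45286.34]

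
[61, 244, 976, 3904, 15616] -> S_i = 61*4^i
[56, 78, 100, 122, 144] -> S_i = 56 + 22*i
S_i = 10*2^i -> [10, 20, 40, 80, 160]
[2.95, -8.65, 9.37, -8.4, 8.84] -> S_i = Random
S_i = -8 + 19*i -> [-8, 11, 30, 49, 68]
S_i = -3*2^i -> [-3, -6, -12, -24, -48]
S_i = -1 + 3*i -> [-1, 2, 5, 8, 11]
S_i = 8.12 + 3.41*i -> [8.12, 11.53, 14.94, 18.35, 21.76]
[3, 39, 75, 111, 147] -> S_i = 3 + 36*i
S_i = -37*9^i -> [-37, -333, -2997, -26973, -242757]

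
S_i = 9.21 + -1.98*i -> [9.21, 7.23, 5.25, 3.27, 1.29]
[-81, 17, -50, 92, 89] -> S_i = Random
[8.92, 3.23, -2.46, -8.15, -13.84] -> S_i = 8.92 + -5.69*i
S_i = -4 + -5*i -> [-4, -9, -14, -19, -24]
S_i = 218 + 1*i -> [218, 219, 220, 221, 222]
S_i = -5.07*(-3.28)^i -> [-5.07, 16.63, -54.55, 178.91, -586.82]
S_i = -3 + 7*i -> [-3, 4, 11, 18, 25]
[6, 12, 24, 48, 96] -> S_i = 6*2^i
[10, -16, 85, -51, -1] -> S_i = Random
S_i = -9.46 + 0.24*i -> [-9.46, -9.22, -8.98, -8.74, -8.5]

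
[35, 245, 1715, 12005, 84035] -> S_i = 35*7^i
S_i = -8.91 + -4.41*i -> [-8.91, -13.32, -17.73, -22.14, -26.55]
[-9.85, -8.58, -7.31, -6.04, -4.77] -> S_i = -9.85 + 1.27*i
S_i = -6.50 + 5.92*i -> [-6.5, -0.58, 5.34, 11.26, 17.18]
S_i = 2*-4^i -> [2, -8, 32, -128, 512]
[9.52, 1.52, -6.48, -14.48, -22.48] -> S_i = 9.52 + -8.00*i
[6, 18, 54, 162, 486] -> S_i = 6*3^i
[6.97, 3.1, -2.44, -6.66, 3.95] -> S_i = Random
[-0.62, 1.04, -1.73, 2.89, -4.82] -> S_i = -0.62*(-1.67)^i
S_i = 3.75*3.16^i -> [3.75, 11.85, 37.45, 118.33, 373.92]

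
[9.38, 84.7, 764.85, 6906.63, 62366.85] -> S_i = 9.38*9.03^i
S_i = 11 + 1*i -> [11, 12, 13, 14, 15]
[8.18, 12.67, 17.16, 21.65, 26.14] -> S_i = 8.18 + 4.49*i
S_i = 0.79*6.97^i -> [0.79, 5.51, 38.38, 267.5, 1864.48]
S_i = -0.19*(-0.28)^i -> [-0.19, 0.05, -0.01, 0.0, -0.0]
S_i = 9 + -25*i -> [9, -16, -41, -66, -91]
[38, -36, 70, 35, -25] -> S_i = Random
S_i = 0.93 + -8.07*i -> [0.93, -7.14, -15.21, -23.28, -31.35]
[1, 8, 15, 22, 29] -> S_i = 1 + 7*i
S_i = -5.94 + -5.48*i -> [-5.94, -11.42, -16.9, -22.38, -27.86]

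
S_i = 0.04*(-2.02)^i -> [0.04, -0.08, 0.16, -0.33, 0.67]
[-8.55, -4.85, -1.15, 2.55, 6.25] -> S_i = -8.55 + 3.70*i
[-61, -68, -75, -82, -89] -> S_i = -61 + -7*i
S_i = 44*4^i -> [44, 176, 704, 2816, 11264]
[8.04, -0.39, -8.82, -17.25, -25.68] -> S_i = 8.04 + -8.43*i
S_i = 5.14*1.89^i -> [5.14, 9.71, 18.36, 34.7, 65.59]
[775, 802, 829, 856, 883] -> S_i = 775 + 27*i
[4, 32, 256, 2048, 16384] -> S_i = 4*8^i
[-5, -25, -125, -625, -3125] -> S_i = -5*5^i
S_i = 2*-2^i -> [2, -4, 8, -16, 32]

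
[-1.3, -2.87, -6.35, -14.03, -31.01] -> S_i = -1.30*2.21^i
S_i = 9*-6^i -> [9, -54, 324, -1944, 11664]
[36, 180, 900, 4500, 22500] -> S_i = 36*5^i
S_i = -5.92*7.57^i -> [-5.92, -44.81, -339.25, -2568.08, -19440.4]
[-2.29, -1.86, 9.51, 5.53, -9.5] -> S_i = Random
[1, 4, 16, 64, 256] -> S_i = 1*4^i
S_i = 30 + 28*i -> [30, 58, 86, 114, 142]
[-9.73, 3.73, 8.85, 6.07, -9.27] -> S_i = Random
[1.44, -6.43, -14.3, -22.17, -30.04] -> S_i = 1.44 + -7.87*i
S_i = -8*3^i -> [-8, -24, -72, -216, -648]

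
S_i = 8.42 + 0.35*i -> [8.42, 8.77, 9.12, 9.47, 9.82]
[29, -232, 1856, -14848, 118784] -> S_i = 29*-8^i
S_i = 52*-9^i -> [52, -468, 4212, -37908, 341172]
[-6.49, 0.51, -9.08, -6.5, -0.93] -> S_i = Random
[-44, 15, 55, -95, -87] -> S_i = Random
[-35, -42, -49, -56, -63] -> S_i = -35 + -7*i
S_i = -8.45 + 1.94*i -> [-8.45, -6.51, -4.57, -2.63, -0.69]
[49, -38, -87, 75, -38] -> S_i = Random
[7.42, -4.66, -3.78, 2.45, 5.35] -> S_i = Random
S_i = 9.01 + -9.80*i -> [9.01, -0.79, -10.59, -20.39, -30.19]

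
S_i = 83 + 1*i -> [83, 84, 85, 86, 87]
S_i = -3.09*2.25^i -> [-3.09, -6.95, -15.64, -35.2, -79.19]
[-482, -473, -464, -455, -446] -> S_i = -482 + 9*i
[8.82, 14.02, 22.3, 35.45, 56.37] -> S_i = 8.82*1.59^i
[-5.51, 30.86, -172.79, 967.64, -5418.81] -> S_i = -5.51*(-5.60)^i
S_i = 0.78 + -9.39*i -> [0.78, -8.61, -18.0, -27.39, -36.78]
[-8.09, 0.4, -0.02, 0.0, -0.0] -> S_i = -8.09*(-0.05)^i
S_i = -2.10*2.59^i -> [-2.1, -5.44, -14.09, -36.49, -94.5]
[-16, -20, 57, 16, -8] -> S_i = Random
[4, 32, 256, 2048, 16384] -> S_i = 4*8^i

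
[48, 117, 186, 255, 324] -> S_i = 48 + 69*i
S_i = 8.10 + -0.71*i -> [8.1, 7.39, 6.68, 5.97, 5.26]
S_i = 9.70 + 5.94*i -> [9.7, 15.64, 21.58, 27.52, 33.46]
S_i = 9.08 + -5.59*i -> [9.08, 3.49, -2.1, -7.69, -13.28]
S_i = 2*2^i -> [2, 4, 8, 16, 32]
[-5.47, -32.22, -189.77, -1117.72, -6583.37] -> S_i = -5.47*5.89^i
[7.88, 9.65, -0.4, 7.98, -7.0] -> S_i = Random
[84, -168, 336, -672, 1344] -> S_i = 84*-2^i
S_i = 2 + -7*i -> [2, -5, -12, -19, -26]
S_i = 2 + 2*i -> [2, 4, 6, 8, 10]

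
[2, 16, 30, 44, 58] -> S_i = 2 + 14*i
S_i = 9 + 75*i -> [9, 84, 159, 234, 309]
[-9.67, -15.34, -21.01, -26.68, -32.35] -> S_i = -9.67 + -5.67*i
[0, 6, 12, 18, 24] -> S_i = 0 + 6*i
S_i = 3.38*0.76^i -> [3.38, 2.57, 1.95, 1.48, 1.13]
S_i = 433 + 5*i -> [433, 438, 443, 448, 453]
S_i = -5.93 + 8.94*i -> [-5.93, 3.01, 11.95, 20.89, 29.83]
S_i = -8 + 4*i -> [-8, -4, 0, 4, 8]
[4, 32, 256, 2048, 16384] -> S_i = 4*8^i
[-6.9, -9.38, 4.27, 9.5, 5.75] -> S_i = Random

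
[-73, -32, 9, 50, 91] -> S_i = -73 + 41*i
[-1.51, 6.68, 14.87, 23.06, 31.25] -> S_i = -1.51 + 8.19*i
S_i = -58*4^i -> [-58, -232, -928, -3712, -14848]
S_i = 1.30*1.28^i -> [1.3, 1.66, 2.13, 2.73, 3.49]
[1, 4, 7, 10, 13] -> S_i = 1 + 3*i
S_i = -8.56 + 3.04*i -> [-8.56, -5.52, -2.48, 0.56, 3.6]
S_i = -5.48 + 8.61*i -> [-5.48, 3.13, 11.74, 20.35, 28.96]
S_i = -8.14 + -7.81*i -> [-8.14, -15.95, -23.76, -31.57, -39.38]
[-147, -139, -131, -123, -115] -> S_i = -147 + 8*i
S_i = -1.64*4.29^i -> [-1.64, -7.04, -30.18, -129.48, -555.49]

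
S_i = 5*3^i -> [5, 15, 45, 135, 405]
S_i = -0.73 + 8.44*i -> [-0.73, 7.71, 16.15, 24.59, 33.03]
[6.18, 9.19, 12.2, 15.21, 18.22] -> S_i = 6.18 + 3.01*i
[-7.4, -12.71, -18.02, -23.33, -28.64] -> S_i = -7.40 + -5.31*i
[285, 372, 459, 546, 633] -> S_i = 285 + 87*i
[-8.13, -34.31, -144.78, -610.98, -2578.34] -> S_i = -8.13*4.22^i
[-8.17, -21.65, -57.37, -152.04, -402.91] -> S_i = -8.17*2.65^i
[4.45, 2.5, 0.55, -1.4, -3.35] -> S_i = 4.45 + -1.95*i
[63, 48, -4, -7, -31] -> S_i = Random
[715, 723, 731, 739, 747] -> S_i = 715 + 8*i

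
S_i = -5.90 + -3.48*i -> [-5.9, -9.38, -12.86, -16.34, -19.82]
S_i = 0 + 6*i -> [0, 6, 12, 18, 24]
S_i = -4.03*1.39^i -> [-4.03, -5.6, -7.79, -10.82, -15.04]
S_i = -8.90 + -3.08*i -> [-8.9, -11.98, -15.06, -18.14, -21.22]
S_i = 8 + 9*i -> [8, 17, 26, 35, 44]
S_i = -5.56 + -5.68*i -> [-5.56, -11.24, -16.92, -22.6, -28.28]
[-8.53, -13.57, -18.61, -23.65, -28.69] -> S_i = -8.53 + -5.04*i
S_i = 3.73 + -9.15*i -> [3.73, -5.42, -14.57, -23.72, -32.87]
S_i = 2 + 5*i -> [2, 7, 12, 17, 22]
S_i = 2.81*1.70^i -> [2.81, 4.78, 8.12, 13.81, 23.47]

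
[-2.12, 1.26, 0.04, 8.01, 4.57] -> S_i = Random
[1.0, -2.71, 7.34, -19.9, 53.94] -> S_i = 1.00*(-2.71)^i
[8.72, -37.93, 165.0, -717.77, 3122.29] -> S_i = 8.72*(-4.35)^i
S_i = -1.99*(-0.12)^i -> [-1.99, 0.24, -0.03, 0.0, -0.0]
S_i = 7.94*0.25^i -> [7.94, 1.98, 0.5, 0.12, 0.03]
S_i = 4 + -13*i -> [4, -9, -22, -35, -48]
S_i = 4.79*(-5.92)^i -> [4.79, -28.36, 167.87, -993.8, 5883.32]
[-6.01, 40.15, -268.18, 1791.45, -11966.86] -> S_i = -6.01*(-6.68)^i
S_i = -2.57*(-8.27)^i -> [-2.57, 21.25, -175.77, 1453.62, -12021.4]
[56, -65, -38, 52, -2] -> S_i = Random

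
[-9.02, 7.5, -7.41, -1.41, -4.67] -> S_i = Random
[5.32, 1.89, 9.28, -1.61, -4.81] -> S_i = Random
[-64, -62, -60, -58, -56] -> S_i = -64 + 2*i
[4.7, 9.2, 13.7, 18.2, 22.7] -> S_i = 4.70 + 4.50*i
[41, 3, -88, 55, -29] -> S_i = Random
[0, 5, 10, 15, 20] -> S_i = 0 + 5*i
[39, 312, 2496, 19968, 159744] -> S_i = 39*8^i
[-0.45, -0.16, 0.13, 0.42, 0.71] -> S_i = -0.45 + 0.29*i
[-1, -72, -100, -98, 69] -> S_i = Random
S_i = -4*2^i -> [-4, -8, -16, -32, -64]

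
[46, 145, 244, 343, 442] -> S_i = 46 + 99*i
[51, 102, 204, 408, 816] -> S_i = 51*2^i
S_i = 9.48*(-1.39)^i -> [9.48, -13.18, 18.32, -25.46, 35.39]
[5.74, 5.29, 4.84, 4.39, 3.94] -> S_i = 5.74 + -0.45*i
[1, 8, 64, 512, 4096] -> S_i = 1*8^i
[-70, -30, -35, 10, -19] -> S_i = Random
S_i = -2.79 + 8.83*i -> [-2.79, 6.04, 14.87, 23.7, 32.53]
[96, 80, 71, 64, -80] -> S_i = Random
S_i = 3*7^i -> [3, 21, 147, 1029, 7203]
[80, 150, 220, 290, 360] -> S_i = 80 + 70*i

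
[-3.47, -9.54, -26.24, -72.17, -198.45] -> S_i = -3.47*2.75^i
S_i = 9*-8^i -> [9, -72, 576, -4608, 36864]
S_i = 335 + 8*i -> [335, 343, 351, 359, 367]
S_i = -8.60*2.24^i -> [-8.6, -19.26, -43.15, -96.66, -216.52]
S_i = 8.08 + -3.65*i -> [8.08, 4.43, 0.78, -2.87, -6.52]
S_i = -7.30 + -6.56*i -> [-7.3, -13.86, -20.42, -26.98, -33.54]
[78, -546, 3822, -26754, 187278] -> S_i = 78*-7^i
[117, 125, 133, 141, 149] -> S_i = 117 + 8*i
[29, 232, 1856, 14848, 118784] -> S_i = 29*8^i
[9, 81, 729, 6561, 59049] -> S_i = 9*9^i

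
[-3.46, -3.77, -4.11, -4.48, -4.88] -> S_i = -3.46*1.09^i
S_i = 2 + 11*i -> [2, 13, 24, 35, 46]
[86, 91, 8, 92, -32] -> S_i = Random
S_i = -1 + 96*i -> [-1, 95, 191, 287, 383]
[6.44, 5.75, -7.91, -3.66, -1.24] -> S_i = Random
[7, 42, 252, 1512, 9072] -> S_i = 7*6^i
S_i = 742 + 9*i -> [742, 751, 760, 769, 778]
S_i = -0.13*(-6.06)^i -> [-0.13, 0.79, -4.77, 28.93, -175.32]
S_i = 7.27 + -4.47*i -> [7.27, 2.8, -1.67, -6.14, -10.61]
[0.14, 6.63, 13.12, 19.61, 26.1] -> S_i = 0.14 + 6.49*i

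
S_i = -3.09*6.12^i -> [-3.09, -18.91, -115.73, -708.29, -4334.75]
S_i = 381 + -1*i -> [381, 380, 379, 378, 377]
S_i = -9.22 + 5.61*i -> [-9.22, -3.61, 2.0, 7.61, 13.22]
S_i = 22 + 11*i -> [22, 33, 44, 55, 66]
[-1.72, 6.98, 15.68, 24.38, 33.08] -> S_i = -1.72 + 8.70*i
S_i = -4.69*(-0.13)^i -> [-4.69, 0.61, -0.08, 0.01, -0.0]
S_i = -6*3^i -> [-6, -18, -54, -162, -486]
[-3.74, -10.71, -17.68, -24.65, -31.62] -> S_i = -3.74 + -6.97*i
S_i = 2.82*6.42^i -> [2.82, 18.1, 116.23, 746.2, 4790.59]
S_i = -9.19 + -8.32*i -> [-9.19, -17.51, -25.83, -34.15, -42.47]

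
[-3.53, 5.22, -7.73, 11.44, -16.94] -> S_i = -3.53*(-1.48)^i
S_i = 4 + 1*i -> [4, 5, 6, 7, 8]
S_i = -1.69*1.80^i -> [-1.69, -3.04, -5.48, -9.86, -17.74]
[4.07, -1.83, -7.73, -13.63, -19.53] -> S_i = 4.07 + -5.90*i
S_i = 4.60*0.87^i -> [4.6, 4.0, 3.48, 3.03, 2.64]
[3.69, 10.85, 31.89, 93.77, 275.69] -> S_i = 3.69*2.94^i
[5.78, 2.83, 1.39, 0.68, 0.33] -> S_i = 5.78*0.49^i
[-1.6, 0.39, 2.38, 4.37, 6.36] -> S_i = -1.60 + 1.99*i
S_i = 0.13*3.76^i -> [0.13, 0.49, 1.84, 6.91, 25.98]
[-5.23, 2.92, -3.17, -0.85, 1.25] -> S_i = Random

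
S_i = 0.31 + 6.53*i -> [0.31, 6.84, 13.37, 19.9, 26.43]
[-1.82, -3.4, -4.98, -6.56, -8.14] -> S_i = -1.82 + -1.58*i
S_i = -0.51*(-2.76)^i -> [-0.51, 1.41, -3.88, 10.72, -29.59]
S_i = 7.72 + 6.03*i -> [7.72, 13.75, 19.78, 25.81, 31.84]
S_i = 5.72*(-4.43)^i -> [5.72, -25.34, 112.25, -497.29, 2202.98]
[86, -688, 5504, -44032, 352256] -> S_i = 86*-8^i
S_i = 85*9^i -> [85, 765, 6885, 61965, 557685]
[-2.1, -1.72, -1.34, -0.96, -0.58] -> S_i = -2.10 + 0.38*i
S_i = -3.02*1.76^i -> [-3.02, -5.32, -9.35, -16.46, -28.98]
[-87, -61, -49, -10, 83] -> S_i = Random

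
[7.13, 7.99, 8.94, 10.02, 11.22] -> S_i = 7.13*1.12^i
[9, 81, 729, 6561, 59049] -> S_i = 9*9^i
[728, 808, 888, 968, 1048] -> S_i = 728 + 80*i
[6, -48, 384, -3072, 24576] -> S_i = 6*-8^i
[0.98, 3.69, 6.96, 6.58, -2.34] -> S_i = Random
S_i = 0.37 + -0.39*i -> [0.37, -0.02, -0.41, -0.8, -1.19]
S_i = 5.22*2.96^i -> [5.22, 15.45, 45.74, 135.38, 400.72]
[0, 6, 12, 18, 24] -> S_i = 0 + 6*i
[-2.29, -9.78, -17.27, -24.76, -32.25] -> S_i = -2.29 + -7.49*i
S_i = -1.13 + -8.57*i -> [-1.13, -9.7, -18.27, -26.84, -35.41]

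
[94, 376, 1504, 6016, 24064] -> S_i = 94*4^i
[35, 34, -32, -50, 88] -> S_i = Random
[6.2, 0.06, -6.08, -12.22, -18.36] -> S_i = 6.20 + -6.14*i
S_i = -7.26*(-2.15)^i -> [-7.26, 15.61, -33.56, 72.15, -155.13]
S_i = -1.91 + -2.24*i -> [-1.91, -4.15, -6.39, -8.63, -10.87]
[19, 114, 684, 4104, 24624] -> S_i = 19*6^i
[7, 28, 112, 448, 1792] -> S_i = 7*4^i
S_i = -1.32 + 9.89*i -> [-1.32, 8.57, 18.46, 28.35, 38.24]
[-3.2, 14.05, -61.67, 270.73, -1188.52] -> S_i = -3.20*(-4.39)^i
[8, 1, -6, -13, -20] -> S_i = 8 + -7*i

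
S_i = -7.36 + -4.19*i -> [-7.36, -11.55, -15.74, -19.93, -24.12]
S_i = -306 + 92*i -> [-306, -214, -122, -30, 62]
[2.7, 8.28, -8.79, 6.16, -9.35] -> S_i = Random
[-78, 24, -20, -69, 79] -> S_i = Random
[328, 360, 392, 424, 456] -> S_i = 328 + 32*i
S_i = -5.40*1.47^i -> [-5.4, -7.94, -11.67, -17.15, -25.22]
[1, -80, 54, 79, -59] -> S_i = Random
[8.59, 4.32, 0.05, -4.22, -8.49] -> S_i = 8.59 + -4.27*i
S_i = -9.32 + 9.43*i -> [-9.32, 0.11, 9.54, 18.97, 28.4]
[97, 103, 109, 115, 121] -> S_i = 97 + 6*i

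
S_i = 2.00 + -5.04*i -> [2.0, -3.04, -8.08, -13.12, -18.16]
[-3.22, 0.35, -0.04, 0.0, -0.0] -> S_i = -3.22*(-0.11)^i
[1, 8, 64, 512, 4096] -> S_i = 1*8^i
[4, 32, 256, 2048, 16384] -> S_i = 4*8^i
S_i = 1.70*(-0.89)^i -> [1.7, -1.51, 1.35, -1.2, 1.07]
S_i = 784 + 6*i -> [784, 790, 796, 802, 808]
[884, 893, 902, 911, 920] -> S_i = 884 + 9*i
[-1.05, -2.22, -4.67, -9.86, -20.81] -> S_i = -1.05*2.11^i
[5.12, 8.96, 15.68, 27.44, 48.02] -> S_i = 5.12*1.75^i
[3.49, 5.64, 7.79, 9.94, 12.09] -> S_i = 3.49 + 2.15*i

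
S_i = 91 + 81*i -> [91, 172, 253, 334, 415]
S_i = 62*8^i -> [62, 496, 3968, 31744, 253952]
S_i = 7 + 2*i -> [7, 9, 11, 13, 15]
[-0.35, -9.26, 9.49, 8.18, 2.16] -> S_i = Random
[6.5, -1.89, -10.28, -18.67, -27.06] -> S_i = 6.50 + -8.39*i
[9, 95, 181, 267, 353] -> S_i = 9 + 86*i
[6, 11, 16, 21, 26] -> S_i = 6 + 5*i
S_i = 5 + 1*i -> [5, 6, 7, 8, 9]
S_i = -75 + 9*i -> [-75, -66, -57, -48, -39]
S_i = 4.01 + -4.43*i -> [4.01, -0.42, -4.85, -9.28, -13.71]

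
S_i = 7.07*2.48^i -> [7.07, 17.53, 43.48, 107.84, 267.44]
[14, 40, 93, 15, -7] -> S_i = Random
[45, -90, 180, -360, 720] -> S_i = 45*-2^i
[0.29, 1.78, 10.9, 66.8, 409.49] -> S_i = 0.29*6.13^i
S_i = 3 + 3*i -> [3, 6, 9, 12, 15]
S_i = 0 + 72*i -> [0, 72, 144, 216, 288]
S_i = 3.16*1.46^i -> [3.16, 4.61, 6.74, 9.83, 14.36]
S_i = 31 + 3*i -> [31, 34, 37, 40, 43]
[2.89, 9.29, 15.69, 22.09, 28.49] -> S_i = 2.89 + 6.40*i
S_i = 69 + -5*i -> [69, 64, 59, 54, 49]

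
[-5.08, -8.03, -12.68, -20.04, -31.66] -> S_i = -5.08*1.58^i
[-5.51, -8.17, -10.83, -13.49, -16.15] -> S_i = -5.51 + -2.66*i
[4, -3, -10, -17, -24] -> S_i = 4 + -7*i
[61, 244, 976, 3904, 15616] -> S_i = 61*4^i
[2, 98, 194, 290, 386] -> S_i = 2 + 96*i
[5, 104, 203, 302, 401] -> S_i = 5 + 99*i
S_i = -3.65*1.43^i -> [-3.65, -5.22, -7.46, -10.67, -15.26]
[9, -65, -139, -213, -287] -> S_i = 9 + -74*i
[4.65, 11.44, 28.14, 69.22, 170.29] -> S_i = 4.65*2.46^i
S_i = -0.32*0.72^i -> [-0.32, -0.23, -0.17, -0.12, -0.09]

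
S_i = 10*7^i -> [10, 70, 490, 3430, 24010]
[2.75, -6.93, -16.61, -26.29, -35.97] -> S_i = 2.75 + -9.68*i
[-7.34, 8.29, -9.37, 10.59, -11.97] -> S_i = -7.34*(-1.13)^i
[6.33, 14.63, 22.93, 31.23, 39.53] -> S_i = 6.33 + 8.30*i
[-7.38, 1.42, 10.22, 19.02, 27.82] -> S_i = -7.38 + 8.80*i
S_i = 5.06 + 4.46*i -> [5.06, 9.52, 13.98, 18.44, 22.9]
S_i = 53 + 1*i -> [53, 54, 55, 56, 57]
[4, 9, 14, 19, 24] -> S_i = 4 + 5*i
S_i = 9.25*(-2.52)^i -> [9.25, -23.31, 58.74, -148.03, 373.03]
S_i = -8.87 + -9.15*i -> [-8.87, -18.02, -27.17, -36.32, -45.47]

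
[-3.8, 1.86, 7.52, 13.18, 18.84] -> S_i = -3.80 + 5.66*i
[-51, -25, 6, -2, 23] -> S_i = Random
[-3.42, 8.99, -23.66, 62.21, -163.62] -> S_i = -3.42*(-2.63)^i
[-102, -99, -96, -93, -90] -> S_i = -102 + 3*i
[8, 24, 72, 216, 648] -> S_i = 8*3^i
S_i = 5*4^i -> [5, 20, 80, 320, 1280]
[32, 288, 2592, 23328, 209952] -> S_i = 32*9^i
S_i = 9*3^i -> [9, 27, 81, 243, 729]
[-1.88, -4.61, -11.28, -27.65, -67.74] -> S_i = -1.88*2.45^i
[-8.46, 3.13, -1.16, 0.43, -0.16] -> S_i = -8.46*(-0.37)^i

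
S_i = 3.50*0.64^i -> [3.5, 2.24, 1.43, 0.92, 0.59]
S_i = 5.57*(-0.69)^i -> [5.57, -3.84, 2.65, -1.83, 1.26]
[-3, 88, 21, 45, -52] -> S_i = Random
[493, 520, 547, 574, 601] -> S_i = 493 + 27*i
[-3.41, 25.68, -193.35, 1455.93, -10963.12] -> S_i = -3.41*(-7.53)^i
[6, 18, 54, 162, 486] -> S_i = 6*3^i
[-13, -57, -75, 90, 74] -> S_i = Random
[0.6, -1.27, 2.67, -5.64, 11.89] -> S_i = 0.60*(-2.11)^i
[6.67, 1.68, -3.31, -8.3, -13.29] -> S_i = 6.67 + -4.99*i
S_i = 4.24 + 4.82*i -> [4.24, 9.06, 13.88, 18.7, 23.52]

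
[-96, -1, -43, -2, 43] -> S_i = Random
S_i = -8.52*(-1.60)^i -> [-8.52, 13.63, -21.81, 34.9, -55.84]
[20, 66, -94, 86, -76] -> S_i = Random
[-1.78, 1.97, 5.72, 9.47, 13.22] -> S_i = -1.78 + 3.75*i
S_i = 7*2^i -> [7, 14, 28, 56, 112]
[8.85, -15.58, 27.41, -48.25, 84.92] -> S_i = 8.85*(-1.76)^i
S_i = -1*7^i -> [-1, -7, -49, -343, -2401]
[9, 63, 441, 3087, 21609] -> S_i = 9*7^i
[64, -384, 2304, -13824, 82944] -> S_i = 64*-6^i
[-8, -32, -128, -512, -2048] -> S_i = -8*4^i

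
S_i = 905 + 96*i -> [905, 1001, 1097, 1193, 1289]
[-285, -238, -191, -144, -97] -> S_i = -285 + 47*i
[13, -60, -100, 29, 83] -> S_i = Random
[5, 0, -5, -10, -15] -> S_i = 5 + -5*i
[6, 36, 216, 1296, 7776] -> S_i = 6*6^i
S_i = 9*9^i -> [9, 81, 729, 6561, 59049]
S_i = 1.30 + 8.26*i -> [1.3, 9.56, 17.82, 26.08, 34.34]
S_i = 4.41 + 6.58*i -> [4.41, 10.99, 17.57, 24.15, 30.73]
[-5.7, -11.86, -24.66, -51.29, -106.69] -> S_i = -5.70*2.08^i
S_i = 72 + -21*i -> [72, 51, 30, 9, -12]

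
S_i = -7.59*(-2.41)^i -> [-7.59, 18.29, -44.08, 106.24, -256.04]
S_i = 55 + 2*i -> [55, 57, 59, 61, 63]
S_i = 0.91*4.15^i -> [0.91, 3.78, 15.67, 65.04, 269.92]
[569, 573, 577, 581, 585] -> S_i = 569 + 4*i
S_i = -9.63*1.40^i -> [-9.63, -13.48, -18.87, -26.42, -36.99]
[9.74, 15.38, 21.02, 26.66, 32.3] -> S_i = 9.74 + 5.64*i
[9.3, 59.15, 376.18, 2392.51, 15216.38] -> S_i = 9.30*6.36^i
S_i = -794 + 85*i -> [-794, -709, -624, -539, -454]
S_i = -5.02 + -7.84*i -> [-5.02, -12.86, -20.7, -28.54, -36.38]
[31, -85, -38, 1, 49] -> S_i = Random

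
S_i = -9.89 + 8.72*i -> [-9.89, -1.17, 7.55, 16.27, 24.99]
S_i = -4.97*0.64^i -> [-4.97, -3.18, -2.04, -1.3, -0.83]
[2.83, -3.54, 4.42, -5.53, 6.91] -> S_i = 2.83*(-1.25)^i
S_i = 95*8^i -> [95, 760, 6080, 48640, 389120]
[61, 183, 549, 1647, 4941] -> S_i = 61*3^i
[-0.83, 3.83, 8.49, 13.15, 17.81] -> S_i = -0.83 + 4.66*i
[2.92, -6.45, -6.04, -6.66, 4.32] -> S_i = Random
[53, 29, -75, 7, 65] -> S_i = Random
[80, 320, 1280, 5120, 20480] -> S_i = 80*4^i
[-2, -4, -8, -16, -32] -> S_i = -2*2^i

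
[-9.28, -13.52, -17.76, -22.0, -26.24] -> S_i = -9.28 + -4.24*i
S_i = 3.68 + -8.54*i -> [3.68, -4.86, -13.4, -21.94, -30.48]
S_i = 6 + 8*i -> [6, 14, 22, 30, 38]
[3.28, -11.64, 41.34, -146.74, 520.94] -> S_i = 3.28*(-3.55)^i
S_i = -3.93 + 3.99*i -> [-3.93, 0.06, 4.05, 8.04, 12.03]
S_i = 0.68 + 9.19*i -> [0.68, 9.87, 19.06, 28.25, 37.44]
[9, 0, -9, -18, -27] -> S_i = 9 + -9*i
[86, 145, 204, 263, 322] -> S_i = 86 + 59*i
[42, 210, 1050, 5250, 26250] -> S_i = 42*5^i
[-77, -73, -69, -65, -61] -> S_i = -77 + 4*i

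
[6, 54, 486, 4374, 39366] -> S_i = 6*9^i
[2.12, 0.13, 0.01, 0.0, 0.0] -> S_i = 2.12*0.06^i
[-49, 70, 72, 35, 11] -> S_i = Random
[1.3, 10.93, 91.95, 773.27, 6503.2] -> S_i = 1.30*8.41^i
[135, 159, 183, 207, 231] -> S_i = 135 + 24*i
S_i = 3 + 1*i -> [3, 4, 5, 6, 7]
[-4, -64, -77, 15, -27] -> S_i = Random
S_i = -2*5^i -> [-2, -10, -50, -250, -1250]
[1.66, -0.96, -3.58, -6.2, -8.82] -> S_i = 1.66 + -2.62*i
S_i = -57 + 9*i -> [-57, -48, -39, -30, -21]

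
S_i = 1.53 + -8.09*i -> [1.53, -6.56, -14.65, -22.74, -30.83]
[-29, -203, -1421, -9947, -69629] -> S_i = -29*7^i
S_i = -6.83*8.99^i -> [-6.83, -61.4, -552.0, -4962.49, -44612.8]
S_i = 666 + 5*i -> [666, 671, 676, 681, 686]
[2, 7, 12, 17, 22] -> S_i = 2 + 5*i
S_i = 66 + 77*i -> [66, 143, 220, 297, 374]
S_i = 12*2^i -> [12, 24, 48, 96, 192]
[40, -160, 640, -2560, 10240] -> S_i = 40*-4^i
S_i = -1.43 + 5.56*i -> [-1.43, 4.13, 9.69, 15.25, 20.81]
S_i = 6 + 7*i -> [6, 13, 20, 27, 34]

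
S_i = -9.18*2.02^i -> [-9.18, -18.54, -37.46, -75.67, -152.84]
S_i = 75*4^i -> [75, 300, 1200, 4800, 19200]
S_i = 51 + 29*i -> [51, 80, 109, 138, 167]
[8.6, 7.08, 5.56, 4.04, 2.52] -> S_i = 8.60 + -1.52*i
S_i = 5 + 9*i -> [5, 14, 23, 32, 41]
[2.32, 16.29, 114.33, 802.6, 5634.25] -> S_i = 2.32*7.02^i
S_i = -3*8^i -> [-3, -24, -192, -1536, -12288]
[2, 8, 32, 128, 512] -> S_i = 2*4^i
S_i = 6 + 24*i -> [6, 30, 54, 78, 102]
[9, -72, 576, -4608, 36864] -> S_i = 9*-8^i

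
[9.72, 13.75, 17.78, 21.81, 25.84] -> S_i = 9.72 + 4.03*i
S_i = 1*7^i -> [1, 7, 49, 343, 2401]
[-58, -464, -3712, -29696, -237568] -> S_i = -58*8^i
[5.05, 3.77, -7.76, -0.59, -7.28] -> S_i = Random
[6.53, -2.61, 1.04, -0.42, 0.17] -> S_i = 6.53*(-0.40)^i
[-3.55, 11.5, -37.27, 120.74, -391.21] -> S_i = -3.55*(-3.24)^i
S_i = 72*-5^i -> [72, -360, 1800, -9000, 45000]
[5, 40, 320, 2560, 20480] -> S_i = 5*8^i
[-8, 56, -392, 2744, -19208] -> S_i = -8*-7^i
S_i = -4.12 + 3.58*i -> [-4.12, -0.54, 3.04, 6.62, 10.2]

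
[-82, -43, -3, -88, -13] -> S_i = Random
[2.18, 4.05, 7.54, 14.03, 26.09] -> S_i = 2.18*1.86^i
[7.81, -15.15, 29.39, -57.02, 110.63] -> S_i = 7.81*(-1.94)^i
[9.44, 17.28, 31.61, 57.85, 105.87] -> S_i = 9.44*1.83^i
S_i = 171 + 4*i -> [171, 175, 179, 183, 187]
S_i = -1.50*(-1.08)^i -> [-1.5, 1.62, -1.75, 1.89, -2.04]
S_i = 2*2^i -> [2, 4, 8, 16, 32]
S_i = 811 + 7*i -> [811, 818, 825, 832, 839]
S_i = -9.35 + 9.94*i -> [-9.35, 0.59, 10.53, 20.47, 30.41]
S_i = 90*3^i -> [90, 270, 810, 2430, 7290]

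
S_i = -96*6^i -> [-96, -576, -3456, -20736, -124416]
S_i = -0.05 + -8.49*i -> [-0.05, -8.54, -17.03, -25.52, -34.01]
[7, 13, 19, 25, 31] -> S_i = 7 + 6*i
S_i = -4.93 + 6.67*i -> [-4.93, 1.74, 8.41, 15.08, 21.75]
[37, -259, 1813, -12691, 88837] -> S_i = 37*-7^i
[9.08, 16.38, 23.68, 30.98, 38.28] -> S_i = 9.08 + 7.30*i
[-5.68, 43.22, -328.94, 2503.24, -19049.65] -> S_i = -5.68*(-7.61)^i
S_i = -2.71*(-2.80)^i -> [-2.71, 7.59, -21.25, 59.49, -166.57]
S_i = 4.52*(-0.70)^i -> [4.52, -3.16, 2.21, -1.55, 1.09]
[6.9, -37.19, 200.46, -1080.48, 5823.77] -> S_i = 6.90*(-5.39)^i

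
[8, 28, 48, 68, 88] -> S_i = 8 + 20*i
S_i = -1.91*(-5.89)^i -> [-1.91, 11.25, -66.26, 390.28, -2298.76]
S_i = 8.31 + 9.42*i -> [8.31, 17.73, 27.15, 36.57, 45.99]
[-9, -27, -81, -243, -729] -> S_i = -9*3^i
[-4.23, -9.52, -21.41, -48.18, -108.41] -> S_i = -4.23*2.25^i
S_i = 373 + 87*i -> [373, 460, 547, 634, 721]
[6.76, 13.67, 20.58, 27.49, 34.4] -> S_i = 6.76 + 6.91*i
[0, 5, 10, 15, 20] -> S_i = 0 + 5*i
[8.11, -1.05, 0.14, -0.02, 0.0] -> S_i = 8.11*(-0.13)^i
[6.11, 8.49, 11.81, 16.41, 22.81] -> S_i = 6.11*1.39^i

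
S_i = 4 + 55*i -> [4, 59, 114, 169, 224]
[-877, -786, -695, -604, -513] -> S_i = -877 + 91*i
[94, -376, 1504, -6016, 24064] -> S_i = 94*-4^i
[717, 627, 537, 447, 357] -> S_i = 717 + -90*i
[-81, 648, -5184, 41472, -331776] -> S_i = -81*-8^i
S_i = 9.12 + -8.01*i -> [9.12, 1.11, -6.9, -14.91, -22.92]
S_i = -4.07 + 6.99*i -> [-4.07, 2.92, 9.91, 16.9, 23.89]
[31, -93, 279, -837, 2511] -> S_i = 31*-3^i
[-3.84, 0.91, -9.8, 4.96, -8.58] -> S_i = Random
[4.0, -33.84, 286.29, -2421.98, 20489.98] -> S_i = 4.00*(-8.46)^i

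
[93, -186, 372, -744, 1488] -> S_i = 93*-2^i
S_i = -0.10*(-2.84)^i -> [-0.1, 0.28, -0.81, 2.29, -6.51]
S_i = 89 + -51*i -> [89, 38, -13, -64, -115]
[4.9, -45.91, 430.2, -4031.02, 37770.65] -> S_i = 4.90*(-9.37)^i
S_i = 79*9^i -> [79, 711, 6399, 57591, 518319]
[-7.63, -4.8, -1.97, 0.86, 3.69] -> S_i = -7.63 + 2.83*i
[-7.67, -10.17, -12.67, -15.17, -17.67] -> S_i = -7.67 + -2.50*i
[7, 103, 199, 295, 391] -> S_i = 7 + 96*i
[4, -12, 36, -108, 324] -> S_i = 4*-3^i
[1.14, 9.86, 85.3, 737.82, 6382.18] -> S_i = 1.14*8.65^i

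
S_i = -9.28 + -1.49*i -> [-9.28, -10.77, -12.26, -13.75, -15.24]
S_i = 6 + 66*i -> [6, 72, 138, 204, 270]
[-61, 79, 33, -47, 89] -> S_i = Random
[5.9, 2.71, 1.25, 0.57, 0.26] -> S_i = 5.90*0.46^i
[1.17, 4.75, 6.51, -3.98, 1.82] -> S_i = Random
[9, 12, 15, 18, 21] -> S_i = 9 + 3*i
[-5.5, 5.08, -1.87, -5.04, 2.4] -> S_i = Random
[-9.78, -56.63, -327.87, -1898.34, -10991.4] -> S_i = -9.78*5.79^i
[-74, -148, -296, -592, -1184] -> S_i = -74*2^i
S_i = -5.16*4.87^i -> [-5.16, -25.13, -122.38, -595.99, -2902.46]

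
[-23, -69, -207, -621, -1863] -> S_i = -23*3^i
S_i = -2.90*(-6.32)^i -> [-2.9, 18.33, -115.83, 732.06, -4626.65]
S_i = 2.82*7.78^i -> [2.82, 21.94, 170.69, 1327.97, 10331.6]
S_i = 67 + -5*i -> [67, 62, 57, 52, 47]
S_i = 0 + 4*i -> [0, 4, 8, 12, 16]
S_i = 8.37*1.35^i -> [8.37, 11.3, 15.25, 20.59, 27.8]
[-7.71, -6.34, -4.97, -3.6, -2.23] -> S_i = -7.71 + 1.37*i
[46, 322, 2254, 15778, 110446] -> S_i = 46*7^i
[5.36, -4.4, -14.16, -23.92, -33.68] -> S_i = 5.36 + -9.76*i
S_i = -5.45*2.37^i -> [-5.45, -12.92, -30.61, -72.55, -171.95]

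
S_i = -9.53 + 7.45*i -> [-9.53, -2.08, 5.37, 12.82, 20.27]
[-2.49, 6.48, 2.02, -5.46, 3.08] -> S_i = Random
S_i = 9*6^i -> [9, 54, 324, 1944, 11664]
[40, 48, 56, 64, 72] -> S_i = 40 + 8*i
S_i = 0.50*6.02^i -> [0.5, 3.01, 18.12, 109.08, 656.68]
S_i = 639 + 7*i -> [639, 646, 653, 660, 667]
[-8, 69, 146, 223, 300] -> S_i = -8 + 77*i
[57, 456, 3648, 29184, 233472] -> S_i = 57*8^i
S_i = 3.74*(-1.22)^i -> [3.74, -4.56, 5.57, -6.79, 8.29]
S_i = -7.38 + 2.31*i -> [-7.38, -5.07, -2.76, -0.45, 1.86]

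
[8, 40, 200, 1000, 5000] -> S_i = 8*5^i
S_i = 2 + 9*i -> [2, 11, 20, 29, 38]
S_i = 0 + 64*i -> [0, 64, 128, 192, 256]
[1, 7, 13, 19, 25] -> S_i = 1 + 6*i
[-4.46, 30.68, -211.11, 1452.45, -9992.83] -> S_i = -4.46*(-6.88)^i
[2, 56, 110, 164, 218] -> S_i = 2 + 54*i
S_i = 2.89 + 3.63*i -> [2.89, 6.52, 10.15, 13.78, 17.41]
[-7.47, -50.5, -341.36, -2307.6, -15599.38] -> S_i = -7.47*6.76^i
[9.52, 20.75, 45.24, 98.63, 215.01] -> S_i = 9.52*2.18^i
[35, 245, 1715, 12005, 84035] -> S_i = 35*7^i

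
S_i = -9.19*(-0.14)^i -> [-9.19, 1.29, -0.18, 0.03, -0.0]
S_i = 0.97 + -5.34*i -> [0.97, -4.37, -9.71, -15.05, -20.39]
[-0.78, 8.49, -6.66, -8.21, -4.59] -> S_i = Random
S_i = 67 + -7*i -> [67, 60, 53, 46, 39]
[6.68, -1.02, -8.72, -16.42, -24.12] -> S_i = 6.68 + -7.70*i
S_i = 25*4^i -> [25, 100, 400, 1600, 6400]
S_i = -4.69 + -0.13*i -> [-4.69, -4.82, -4.95, -5.08, -5.21]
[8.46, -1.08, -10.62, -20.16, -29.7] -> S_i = 8.46 + -9.54*i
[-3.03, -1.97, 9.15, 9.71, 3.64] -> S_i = Random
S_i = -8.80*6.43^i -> [-8.8, -56.58, -363.84, -2339.46, -15042.73]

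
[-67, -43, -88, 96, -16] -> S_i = Random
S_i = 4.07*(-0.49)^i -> [4.07, -1.99, 0.98, -0.48, 0.23]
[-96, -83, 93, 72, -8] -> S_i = Random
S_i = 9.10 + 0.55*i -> [9.1, 9.65, 10.2, 10.75, 11.3]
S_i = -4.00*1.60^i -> [-4.0, -6.4, -10.24, -16.38, -26.21]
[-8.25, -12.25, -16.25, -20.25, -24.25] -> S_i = -8.25 + -4.00*i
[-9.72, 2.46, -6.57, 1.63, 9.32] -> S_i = Random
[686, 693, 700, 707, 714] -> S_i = 686 + 7*i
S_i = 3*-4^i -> [3, -12, 48, -192, 768]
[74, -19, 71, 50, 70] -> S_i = Random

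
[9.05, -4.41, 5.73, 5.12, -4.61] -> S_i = Random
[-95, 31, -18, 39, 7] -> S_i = Random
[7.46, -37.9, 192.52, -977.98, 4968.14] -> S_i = 7.46*(-5.08)^i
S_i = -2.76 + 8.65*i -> [-2.76, 5.89, 14.54, 23.19, 31.84]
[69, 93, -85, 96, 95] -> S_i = Random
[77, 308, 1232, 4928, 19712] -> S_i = 77*4^i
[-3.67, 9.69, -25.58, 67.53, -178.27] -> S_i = -3.67*(-2.64)^i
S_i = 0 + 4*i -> [0, 4, 8, 12, 16]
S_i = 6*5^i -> [6, 30, 150, 750, 3750]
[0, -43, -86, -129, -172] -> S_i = 0 + -43*i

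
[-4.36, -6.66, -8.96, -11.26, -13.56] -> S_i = -4.36 + -2.30*i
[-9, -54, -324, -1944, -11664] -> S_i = -9*6^i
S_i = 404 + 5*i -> [404, 409, 414, 419, 424]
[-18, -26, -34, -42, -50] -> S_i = -18 + -8*i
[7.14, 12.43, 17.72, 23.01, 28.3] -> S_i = 7.14 + 5.29*i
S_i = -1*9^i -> [-1, -9, -81, -729, -6561]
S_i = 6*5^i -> [6, 30, 150, 750, 3750]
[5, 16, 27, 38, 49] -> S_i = 5 + 11*i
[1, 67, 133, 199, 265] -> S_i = 1 + 66*i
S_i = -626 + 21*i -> [-626, -605, -584, -563, -542]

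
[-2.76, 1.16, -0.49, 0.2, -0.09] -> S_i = -2.76*(-0.42)^i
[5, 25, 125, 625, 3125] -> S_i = 5*5^i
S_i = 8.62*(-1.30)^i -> [8.62, -11.21, 14.57, -18.94, 24.62]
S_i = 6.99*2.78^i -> [6.99, 19.43, 54.02, 150.18, 417.5]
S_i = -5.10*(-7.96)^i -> [-5.1, 40.6, -323.14, 2572.23, -20474.93]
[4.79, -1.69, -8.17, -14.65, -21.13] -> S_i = 4.79 + -6.48*i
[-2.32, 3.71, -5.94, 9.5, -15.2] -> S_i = -2.32*(-1.60)^i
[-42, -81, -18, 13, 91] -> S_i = Random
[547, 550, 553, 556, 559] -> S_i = 547 + 3*i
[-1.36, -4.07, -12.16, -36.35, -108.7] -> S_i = -1.36*2.99^i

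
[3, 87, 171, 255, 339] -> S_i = 3 + 84*i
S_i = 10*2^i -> [10, 20, 40, 80, 160]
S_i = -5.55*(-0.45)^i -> [-5.55, 2.5, -1.12, 0.51, -0.23]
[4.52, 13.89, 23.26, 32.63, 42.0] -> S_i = 4.52 + 9.37*i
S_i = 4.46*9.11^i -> [4.46, 40.63, 370.14, 3372.02, 30719.09]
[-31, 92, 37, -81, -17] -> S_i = Random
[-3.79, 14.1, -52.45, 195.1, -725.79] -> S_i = -3.79*(-3.72)^i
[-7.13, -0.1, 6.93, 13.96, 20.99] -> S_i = -7.13 + 7.03*i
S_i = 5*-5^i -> [5, -25, 125, -625, 3125]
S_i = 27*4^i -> [27, 108, 432, 1728, 6912]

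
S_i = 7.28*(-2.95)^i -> [7.28, -21.48, 63.35, -186.89, 551.34]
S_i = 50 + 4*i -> [50, 54, 58, 62, 66]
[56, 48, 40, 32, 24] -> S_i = 56 + -8*i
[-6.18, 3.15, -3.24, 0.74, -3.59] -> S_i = Random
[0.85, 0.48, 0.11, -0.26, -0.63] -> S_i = 0.85 + -0.37*i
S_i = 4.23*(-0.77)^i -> [4.23, -3.26, 2.51, -1.93, 1.49]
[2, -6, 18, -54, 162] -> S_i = 2*-3^i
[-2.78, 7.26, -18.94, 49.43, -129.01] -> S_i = -2.78*(-2.61)^i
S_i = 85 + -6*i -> [85, 79, 73, 67, 61]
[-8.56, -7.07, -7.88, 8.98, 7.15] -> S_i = Random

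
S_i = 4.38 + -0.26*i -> [4.38, 4.12, 3.86, 3.6, 3.34]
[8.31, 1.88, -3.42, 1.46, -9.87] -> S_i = Random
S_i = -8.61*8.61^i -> [-8.61, -74.13, -638.28, -5495.57, -47316.84]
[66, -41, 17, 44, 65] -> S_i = Random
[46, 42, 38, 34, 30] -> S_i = 46 + -4*i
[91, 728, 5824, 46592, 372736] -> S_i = 91*8^i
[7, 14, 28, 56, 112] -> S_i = 7*2^i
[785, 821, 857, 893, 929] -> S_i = 785 + 36*i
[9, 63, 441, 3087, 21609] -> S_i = 9*7^i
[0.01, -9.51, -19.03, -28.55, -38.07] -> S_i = 0.01 + -9.52*i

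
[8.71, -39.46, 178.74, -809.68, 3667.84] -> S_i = 8.71*(-4.53)^i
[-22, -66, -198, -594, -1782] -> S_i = -22*3^i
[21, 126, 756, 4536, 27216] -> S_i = 21*6^i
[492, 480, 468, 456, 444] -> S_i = 492 + -12*i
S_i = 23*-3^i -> [23, -69, 207, -621, 1863]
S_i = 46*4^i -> [46, 184, 736, 2944, 11776]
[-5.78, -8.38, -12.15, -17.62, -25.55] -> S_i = -5.78*1.45^i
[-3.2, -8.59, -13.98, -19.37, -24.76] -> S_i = -3.20 + -5.39*i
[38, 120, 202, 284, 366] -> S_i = 38 + 82*i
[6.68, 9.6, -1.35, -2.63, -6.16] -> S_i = Random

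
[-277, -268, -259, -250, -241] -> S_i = -277 + 9*i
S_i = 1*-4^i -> [1, -4, 16, -64, 256]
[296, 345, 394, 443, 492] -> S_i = 296 + 49*i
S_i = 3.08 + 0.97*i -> [3.08, 4.05, 5.02, 5.99, 6.96]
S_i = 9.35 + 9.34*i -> [9.35, 18.69, 28.03, 37.37, 46.71]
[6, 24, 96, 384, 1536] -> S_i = 6*4^i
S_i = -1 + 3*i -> [-1, 2, 5, 8, 11]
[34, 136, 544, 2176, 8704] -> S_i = 34*4^i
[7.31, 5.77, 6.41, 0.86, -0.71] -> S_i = Random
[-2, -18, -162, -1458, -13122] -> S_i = -2*9^i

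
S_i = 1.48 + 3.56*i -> [1.48, 5.04, 8.6, 12.16, 15.72]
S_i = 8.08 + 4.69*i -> [8.08, 12.77, 17.46, 22.15, 26.84]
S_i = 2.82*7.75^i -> [2.82, 21.86, 169.38, 1312.67, 10173.16]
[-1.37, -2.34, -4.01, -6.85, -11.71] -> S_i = -1.37*1.71^i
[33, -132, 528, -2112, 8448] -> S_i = 33*-4^i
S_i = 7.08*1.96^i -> [7.08, 13.88, 27.2, 53.31, 104.49]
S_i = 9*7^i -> [9, 63, 441, 3087, 21609]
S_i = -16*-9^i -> [-16, 144, -1296, 11664, -104976]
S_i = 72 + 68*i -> [72, 140, 208, 276, 344]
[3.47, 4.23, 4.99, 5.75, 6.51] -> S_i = 3.47 + 0.76*i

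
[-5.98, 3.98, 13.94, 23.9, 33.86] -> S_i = -5.98 + 9.96*i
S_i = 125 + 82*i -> [125, 207, 289, 371, 453]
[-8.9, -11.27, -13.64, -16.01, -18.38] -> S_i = -8.90 + -2.37*i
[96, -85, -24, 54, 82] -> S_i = Random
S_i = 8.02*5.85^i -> [8.02, 46.92, 274.46, 1605.62, 9392.86]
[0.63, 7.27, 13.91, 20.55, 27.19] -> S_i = 0.63 + 6.64*i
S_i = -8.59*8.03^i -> [-8.59, -68.98, -553.89, -4447.74, -35715.39]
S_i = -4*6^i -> [-4, -24, -144, -864, -5184]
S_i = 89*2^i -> [89, 178, 356, 712, 1424]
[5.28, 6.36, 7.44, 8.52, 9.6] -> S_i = 5.28 + 1.08*i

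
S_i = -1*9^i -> [-1, -9, -81, -729, -6561]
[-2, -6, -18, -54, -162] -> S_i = -2*3^i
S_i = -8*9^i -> [-8, -72, -648, -5832, -52488]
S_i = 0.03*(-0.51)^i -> [0.03, -0.02, 0.01, -0.0, 0.0]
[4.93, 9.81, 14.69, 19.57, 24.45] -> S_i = 4.93 + 4.88*i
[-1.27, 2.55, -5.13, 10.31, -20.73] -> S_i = -1.27*(-2.01)^i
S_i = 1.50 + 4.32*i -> [1.5, 5.82, 10.14, 14.46, 18.78]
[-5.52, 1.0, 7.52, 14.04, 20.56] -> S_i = -5.52 + 6.52*i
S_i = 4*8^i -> [4, 32, 256, 2048, 16384]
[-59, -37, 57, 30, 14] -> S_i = Random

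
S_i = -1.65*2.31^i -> [-1.65, -3.81, -8.8, -20.34, -46.98]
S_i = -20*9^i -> [-20, -180, -1620, -14580, -131220]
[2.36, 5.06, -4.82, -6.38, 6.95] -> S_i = Random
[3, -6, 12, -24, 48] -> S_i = 3*-2^i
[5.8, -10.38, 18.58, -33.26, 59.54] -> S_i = 5.80*(-1.79)^i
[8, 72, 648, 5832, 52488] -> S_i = 8*9^i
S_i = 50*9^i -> [50, 450, 4050, 36450, 328050]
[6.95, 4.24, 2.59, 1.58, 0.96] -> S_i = 6.95*0.61^i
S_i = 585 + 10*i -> [585, 595, 605, 615, 625]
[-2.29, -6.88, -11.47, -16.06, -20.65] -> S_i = -2.29 + -4.59*i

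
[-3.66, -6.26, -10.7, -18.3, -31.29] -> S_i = -3.66*1.71^i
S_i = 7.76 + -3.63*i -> [7.76, 4.13, 0.5, -3.13, -6.76]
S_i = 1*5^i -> [1, 5, 25, 125, 625]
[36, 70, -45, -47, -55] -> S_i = Random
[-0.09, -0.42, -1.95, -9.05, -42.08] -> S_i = -0.09*4.65^i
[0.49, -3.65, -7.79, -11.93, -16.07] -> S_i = 0.49 + -4.14*i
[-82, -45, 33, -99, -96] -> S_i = Random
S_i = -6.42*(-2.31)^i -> [-6.42, 14.83, -34.26, 79.14, -182.8]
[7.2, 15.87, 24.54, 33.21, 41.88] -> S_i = 7.20 + 8.67*i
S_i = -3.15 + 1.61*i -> [-3.15, -1.54, 0.07, 1.68, 3.29]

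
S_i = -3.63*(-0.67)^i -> [-3.63, 2.43, -1.63, 1.09, -0.73]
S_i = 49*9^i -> [49, 441, 3969, 35721, 321489]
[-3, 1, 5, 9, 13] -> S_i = -3 + 4*i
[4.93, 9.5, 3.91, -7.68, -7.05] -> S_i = Random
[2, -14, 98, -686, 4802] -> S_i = 2*-7^i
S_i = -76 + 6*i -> [-76, -70, -64, -58, -52]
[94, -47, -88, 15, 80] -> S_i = Random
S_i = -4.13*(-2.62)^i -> [-4.13, 10.82, -28.35, 74.28, -194.61]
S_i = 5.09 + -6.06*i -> [5.09, -0.97, -7.03, -13.09, -19.15]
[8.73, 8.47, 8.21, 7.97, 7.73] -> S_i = 8.73*0.97^i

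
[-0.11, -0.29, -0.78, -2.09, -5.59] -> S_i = -0.11*2.67^i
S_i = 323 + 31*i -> [323, 354, 385, 416, 447]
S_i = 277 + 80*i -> [277, 357, 437, 517, 597]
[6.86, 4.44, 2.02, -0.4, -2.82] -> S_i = 6.86 + -2.42*i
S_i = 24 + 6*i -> [24, 30, 36, 42, 48]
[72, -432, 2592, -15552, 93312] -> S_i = 72*-6^i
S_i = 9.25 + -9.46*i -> [9.25, -0.21, -9.67, -19.13, -28.59]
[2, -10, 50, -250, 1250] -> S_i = 2*-5^i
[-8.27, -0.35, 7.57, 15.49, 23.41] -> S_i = -8.27 + 7.92*i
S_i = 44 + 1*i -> [44, 45, 46, 47, 48]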